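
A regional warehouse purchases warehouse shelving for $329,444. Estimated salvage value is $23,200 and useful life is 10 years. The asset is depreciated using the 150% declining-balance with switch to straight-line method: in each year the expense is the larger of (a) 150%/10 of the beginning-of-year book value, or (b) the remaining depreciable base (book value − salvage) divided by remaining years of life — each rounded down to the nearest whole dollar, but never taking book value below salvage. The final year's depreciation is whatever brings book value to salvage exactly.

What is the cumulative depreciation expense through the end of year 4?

$157,471

Depreciable base = $329,444 − $23,200 = $306,244.
Year 1: DB = ⌊$329,444 × 150%/10⌋ = $49,416; SL = ⌊$306,244/10⌋ = $30,624 → take DB $49,416. Book value $280,028.
Year 2: DB = ⌊$280,028 × 150%/10⌋ = $42,004; SL = ⌊$256,828/9⌋ = $28,536 → take DB $42,004. Book value $238,024.
Year 3: DB = ⌊$238,024 × 150%/10⌋ = $35,703; SL = ⌊$214,824/8⌋ = $26,853 → take DB $35,703. Book value $202,321.
Year 4: DB = ⌊$202,321 × 150%/10⌋ = $30,348; SL = ⌊$179,121/7⌋ = $25,588 → take DB $30,348. Book value $171,973.
Accumulated through year 4 = $329,444 − $171,973 = $157,471.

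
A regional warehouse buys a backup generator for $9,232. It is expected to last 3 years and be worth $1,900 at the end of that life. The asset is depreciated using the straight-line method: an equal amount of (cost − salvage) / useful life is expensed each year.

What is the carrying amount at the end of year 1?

$6,788

Depreciable base = $9,232 − $1,900 = $7,332.
Annual expense = $7,332 / 3 = $2,444.
End of year 1: book value $6,788.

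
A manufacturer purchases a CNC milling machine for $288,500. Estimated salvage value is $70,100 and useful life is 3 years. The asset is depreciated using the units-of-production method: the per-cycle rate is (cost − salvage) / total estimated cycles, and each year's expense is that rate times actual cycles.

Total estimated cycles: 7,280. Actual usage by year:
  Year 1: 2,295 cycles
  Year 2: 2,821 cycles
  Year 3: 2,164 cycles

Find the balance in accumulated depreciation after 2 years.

Depreciable base = $288,500 − $70,100 = $218,400.
Rate = $218,400 / 7,280 cycles = $30 per cycle.
Year 1: 2,295 × $30 = $68,850. Book value $219,650.
Year 2: 2,821 × $30 = $84,630. Book value $135,020.
Accumulated through year 2 = $288,500 − $135,020 = $153,480.

$153,480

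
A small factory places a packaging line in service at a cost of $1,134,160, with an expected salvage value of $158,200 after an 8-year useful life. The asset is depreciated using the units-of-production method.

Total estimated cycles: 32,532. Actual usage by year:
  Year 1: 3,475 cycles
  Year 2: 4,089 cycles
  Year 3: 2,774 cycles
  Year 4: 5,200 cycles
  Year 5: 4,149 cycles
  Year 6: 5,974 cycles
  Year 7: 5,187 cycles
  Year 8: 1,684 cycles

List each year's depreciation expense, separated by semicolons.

Depreciable base = $1,134,160 − $158,200 = $975,960.
Rate = $975,960 / 32,532 cycles = $30 per cycle.
Year 1: 3,475 × $30 = $104,250. Book value $1,029,910.
Year 2: 4,089 × $30 = $122,670. Book value $907,240.
Year 3: 2,774 × $30 = $83,220. Book value $824,020.
Year 4: 5,200 × $30 = $156,000. Book value $668,020.
Year 5: 4,149 × $30 = $124,470. Book value $543,550.
Year 6: 5,974 × $30 = $179,220. Book value $364,330.
Year 7: 5,187 × $30 = $155,610. Book value $208,720.
Year 8: 1,684 × $30 = $50,520. Book value $158,200.

$104,250; $122,670; $83,220; $156,000; $124,470; $179,220; $155,610; $50,520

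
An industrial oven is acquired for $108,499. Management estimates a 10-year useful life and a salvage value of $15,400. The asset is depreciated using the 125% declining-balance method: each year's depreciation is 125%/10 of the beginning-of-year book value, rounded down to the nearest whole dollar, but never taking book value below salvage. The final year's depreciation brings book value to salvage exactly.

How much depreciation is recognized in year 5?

Depreciable base = $108,499 − $15,400 = $93,099.
Year 1: ⌊$108,499 × 125%/10⌋ = $13,562. Book value $94,937.
Year 2: ⌊$94,937 × 125%/10⌋ = $11,867. Book value $83,070.
Year 3: ⌊$83,070 × 125%/10⌋ = $10,383. Book value $72,687.
Year 4: ⌊$72,687 × 125%/10⌋ = $9,085. Book value $63,602.
Year 5: ⌊$63,602 × 125%/10⌋ = $7,950. Book value $55,652.

$7,950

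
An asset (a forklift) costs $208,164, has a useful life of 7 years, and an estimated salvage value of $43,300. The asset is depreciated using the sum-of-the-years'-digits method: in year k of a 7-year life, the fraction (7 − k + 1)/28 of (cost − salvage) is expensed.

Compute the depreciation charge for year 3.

Depreciable base = $208,164 − $43,300 = $164,864.
Sum of the years' digits = 7+6+5+4+3+2+1 = 28.
Year 1: $164,864 × 7/28 = $41,216. Book value $166,948.
Year 2: $164,864 × 6/28 = $35,328. Book value $131,620.
Year 3: $164,864 × 5/28 = $29,440. Book value $102,180.

$29,440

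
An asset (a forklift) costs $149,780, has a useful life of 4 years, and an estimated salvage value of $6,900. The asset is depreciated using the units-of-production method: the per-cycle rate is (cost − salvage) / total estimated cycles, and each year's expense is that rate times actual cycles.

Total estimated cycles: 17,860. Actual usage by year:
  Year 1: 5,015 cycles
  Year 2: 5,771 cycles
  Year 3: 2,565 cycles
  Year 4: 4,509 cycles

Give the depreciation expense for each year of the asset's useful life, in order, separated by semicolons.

Depreciable base = $149,780 − $6,900 = $142,880.
Rate = $142,880 / 17,860 cycles = $8 per cycle.
Year 1: 5,015 × $8 = $40,120. Book value $109,660.
Year 2: 5,771 × $8 = $46,168. Book value $63,492.
Year 3: 2,565 × $8 = $20,520. Book value $42,972.
Year 4: 4,509 × $8 = $36,072. Book value $6,900.

$40,120; $46,168; $20,520; $36,072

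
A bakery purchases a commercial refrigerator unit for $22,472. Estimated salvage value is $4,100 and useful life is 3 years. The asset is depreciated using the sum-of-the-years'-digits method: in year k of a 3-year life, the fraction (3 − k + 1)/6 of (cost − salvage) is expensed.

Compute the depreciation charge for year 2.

Depreciable base = $22,472 − $4,100 = $18,372.
Sum of the years' digits = 3+2+1 = 6.
Year 1: $18,372 × 3/6 = $9,186. Book value $13,286.
Year 2: $18,372 × 2/6 = $6,124. Book value $7,162.

$6,124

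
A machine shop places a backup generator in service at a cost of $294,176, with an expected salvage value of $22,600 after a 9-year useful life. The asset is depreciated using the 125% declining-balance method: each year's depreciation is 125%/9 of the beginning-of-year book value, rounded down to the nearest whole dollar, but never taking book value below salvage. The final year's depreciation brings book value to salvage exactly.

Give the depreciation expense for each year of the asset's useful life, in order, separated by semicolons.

$40,857; $35,183; $30,296; $26,088; $22,465; $19,345; $16,658; $14,345; $66,339

Depreciable base = $294,176 − $22,600 = $271,576.
Year 1: ⌊$294,176 × 125%/9⌋ = $40,857. Book value $253,319.
Year 2: ⌊$253,319 × 125%/9⌋ = $35,183. Book value $218,136.
Year 3: ⌊$218,136 × 125%/9⌋ = $30,296. Book value $187,840.
Year 4: ⌊$187,840 × 125%/9⌋ = $26,088. Book value $161,752.
Year 5: ⌊$161,752 × 125%/9⌋ = $22,465. Book value $139,287.
Year 6: ⌊$139,287 × 125%/9⌋ = $19,345. Book value $119,942.
Year 7: ⌊$119,942 × 125%/9⌋ = $16,658. Book value $103,284.
Year 8: ⌊$103,284 × 125%/9⌋ = $14,345. Book value $88,939.
Year 9 (final): $88,939 − $22,600 = $66,339. Book value $22,600.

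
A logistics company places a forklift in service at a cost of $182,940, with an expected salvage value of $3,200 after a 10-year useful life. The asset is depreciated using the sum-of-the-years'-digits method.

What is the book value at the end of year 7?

$22,808

Depreciable base = $182,940 − $3,200 = $179,740.
Sum of the years' digits = 10+9+8+7+6+5+4+3+2+1 = 55.
Year 1: $179,740 × 10/55 = $32,680. Book value $150,260.
Year 2: $179,740 × 9/55 = $29,412. Book value $120,848.
Year 3: $179,740 × 8/55 = $26,144. Book value $94,704.
Year 4: $179,740 × 7/55 = $22,876. Book value $71,828.
Year 5: $179,740 × 6/55 = $19,608. Book value $52,220.
Year 6: $179,740 × 5/55 = $16,340. Book value $35,880.
Year 7: $179,740 × 4/55 = $13,072. Book value $22,808.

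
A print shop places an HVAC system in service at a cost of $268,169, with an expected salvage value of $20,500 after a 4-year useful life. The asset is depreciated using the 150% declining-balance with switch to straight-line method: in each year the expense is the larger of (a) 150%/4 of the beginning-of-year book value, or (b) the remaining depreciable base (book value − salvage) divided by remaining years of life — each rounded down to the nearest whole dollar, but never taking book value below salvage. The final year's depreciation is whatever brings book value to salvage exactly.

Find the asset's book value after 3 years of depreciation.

Depreciable base = $268,169 − $20,500 = $247,669.
Year 1: DB = ⌊$268,169 × 150%/4⌋ = $100,563; SL = ⌊$247,669/4⌋ = $61,917 → take DB $100,563. Book value $167,606.
Year 2: DB = ⌊$167,606 × 150%/4⌋ = $62,852; SL = ⌊$147,106/3⌋ = $49,035 → take DB $62,852. Book value $104,754.
Year 3: DB = ⌊$104,754 × 150%/4⌋ = $39,282; SL = ⌊$84,254/2⌋ = $42,127 → take SL $42,127. Book value $62,627.

$62,627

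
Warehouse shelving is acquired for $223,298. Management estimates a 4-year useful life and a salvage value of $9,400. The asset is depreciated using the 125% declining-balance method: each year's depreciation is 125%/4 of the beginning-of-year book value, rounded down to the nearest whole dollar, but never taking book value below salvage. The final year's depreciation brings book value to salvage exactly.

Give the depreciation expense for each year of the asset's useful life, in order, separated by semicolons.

$69,780; $47,974; $32,982; $63,162

Depreciable base = $223,298 − $9,400 = $213,898.
Year 1: ⌊$223,298 × 125%/4⌋ = $69,780. Book value $153,518.
Year 2: ⌊$153,518 × 125%/4⌋ = $47,974. Book value $105,544.
Year 3: ⌊$105,544 × 125%/4⌋ = $32,982. Book value $72,562.
Year 4 (final): $72,562 − $9,400 = $63,162. Book value $9,400.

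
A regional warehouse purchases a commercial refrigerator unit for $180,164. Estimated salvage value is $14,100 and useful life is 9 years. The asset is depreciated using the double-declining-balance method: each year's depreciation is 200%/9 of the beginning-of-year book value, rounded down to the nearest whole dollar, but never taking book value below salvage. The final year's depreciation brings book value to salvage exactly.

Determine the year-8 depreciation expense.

Depreciable base = $180,164 − $14,100 = $166,064.
Year 1: ⌊$180,164 × 200%/9⌋ = $40,036. Book value $140,128.
Year 2: ⌊$140,128 × 200%/9⌋ = $31,139. Book value $108,989.
Year 3: ⌊$108,989 × 200%/9⌋ = $24,219. Book value $84,770.
Year 4: ⌊$84,770 × 200%/9⌋ = $18,837. Book value $65,933.
Year 5: ⌊$65,933 × 200%/9⌋ = $14,651. Book value $51,282.
Year 6: ⌊$51,282 × 200%/9⌋ = $11,396. Book value $39,886.
Year 7: ⌊$39,886 × 200%/9⌋ = $8,863. Book value $31,023.
Year 8: ⌊$31,023 × 200%/9⌋ = $6,894. Book value $24,129.

$6,894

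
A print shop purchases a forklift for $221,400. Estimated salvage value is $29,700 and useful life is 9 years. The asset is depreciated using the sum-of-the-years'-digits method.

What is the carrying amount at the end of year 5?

$72,300

Depreciable base = $221,400 − $29,700 = $191,700.
Sum of the years' digits = 9+8+7+6+5+4+3+2+1 = 45.
Year 1: $191,700 × 9/45 = $38,340. Book value $183,060.
Year 2: $191,700 × 8/45 = $34,080. Book value $148,980.
Year 3: $191,700 × 7/45 = $29,820. Book value $119,160.
Year 4: $191,700 × 6/45 = $25,560. Book value $93,600.
Year 5: $191,700 × 5/45 = $21,300. Book value $72,300.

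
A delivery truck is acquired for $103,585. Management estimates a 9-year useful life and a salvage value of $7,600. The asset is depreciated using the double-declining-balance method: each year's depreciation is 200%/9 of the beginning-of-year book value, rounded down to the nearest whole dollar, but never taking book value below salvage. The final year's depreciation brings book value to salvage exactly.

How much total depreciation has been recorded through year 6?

Depreciable base = $103,585 − $7,600 = $95,985.
Year 1: ⌊$103,585 × 200%/9⌋ = $23,018. Book value $80,567.
Year 2: ⌊$80,567 × 200%/9⌋ = $17,903. Book value $62,664.
Year 3: ⌊$62,664 × 200%/9⌋ = $13,925. Book value $48,739.
Year 4: ⌊$48,739 × 200%/9⌋ = $10,830. Book value $37,909.
Year 5: ⌊$37,909 × 200%/9⌋ = $8,424. Book value $29,485.
Year 6: ⌊$29,485 × 200%/9⌋ = $6,552. Book value $22,933.
Accumulated through year 6 = $103,585 − $22,933 = $80,652.

$80,652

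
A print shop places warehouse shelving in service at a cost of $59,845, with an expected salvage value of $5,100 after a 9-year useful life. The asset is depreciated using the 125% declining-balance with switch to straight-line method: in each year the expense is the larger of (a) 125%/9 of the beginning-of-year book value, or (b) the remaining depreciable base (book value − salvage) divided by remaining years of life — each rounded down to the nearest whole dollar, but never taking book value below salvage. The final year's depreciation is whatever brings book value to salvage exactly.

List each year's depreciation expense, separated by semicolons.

$8,311; $7,157; $6,163; $5,519; $5,519; $5,519; $5,519; $5,519; $5,519

Depreciable base = $59,845 − $5,100 = $54,745.
Year 1: DB = ⌊$59,845 × 125%/9⌋ = $8,311; SL = ⌊$54,745/9⌋ = $6,082 → take DB $8,311. Book value $51,534.
Year 2: DB = ⌊$51,534 × 125%/9⌋ = $7,157; SL = ⌊$46,434/8⌋ = $5,804 → take DB $7,157. Book value $44,377.
Year 3: DB = ⌊$44,377 × 125%/9⌋ = $6,163; SL = ⌊$39,277/7⌋ = $5,611 → take DB $6,163. Book value $38,214.
Year 4: DB = ⌊$38,214 × 125%/9⌋ = $5,307; SL = ⌊$33,114/6⌋ = $5,519 → take SL $5,519. Book value $32,695.
Year 5: DB = ⌊$32,695 × 125%/9⌋ = $4,540; SL = ⌊$27,595/5⌋ = $5,519 → take SL $5,519. Book value $27,176.
Year 6: DB = ⌊$27,176 × 125%/9⌋ = $3,774; SL = ⌊$22,076/4⌋ = $5,519 → take SL $5,519. Book value $21,657.
Year 7: DB = ⌊$21,657 × 125%/9⌋ = $3,007; SL = ⌊$16,557/3⌋ = $5,519 → take SL $5,519. Book value $16,138.
Year 8: DB = ⌊$16,138 × 125%/9⌋ = $2,241; SL = ⌊$11,038/2⌋ = $5,519 → take SL $5,519. Book value $10,619.
Year 9 (final): $10,619 − $5,100 = $5,519. Book value $5,100.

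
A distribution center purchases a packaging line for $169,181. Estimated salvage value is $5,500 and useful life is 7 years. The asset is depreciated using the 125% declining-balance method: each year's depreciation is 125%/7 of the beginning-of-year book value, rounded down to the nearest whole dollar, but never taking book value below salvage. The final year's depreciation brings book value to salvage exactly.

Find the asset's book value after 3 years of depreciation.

Depreciable base = $169,181 − $5,500 = $163,681.
Year 1: ⌊$169,181 × 125%/7⌋ = $30,210. Book value $138,971.
Year 2: ⌊$138,971 × 125%/7⌋ = $24,816. Book value $114,155.
Year 3: ⌊$114,155 × 125%/7⌋ = $20,384. Book value $93,771.

$93,771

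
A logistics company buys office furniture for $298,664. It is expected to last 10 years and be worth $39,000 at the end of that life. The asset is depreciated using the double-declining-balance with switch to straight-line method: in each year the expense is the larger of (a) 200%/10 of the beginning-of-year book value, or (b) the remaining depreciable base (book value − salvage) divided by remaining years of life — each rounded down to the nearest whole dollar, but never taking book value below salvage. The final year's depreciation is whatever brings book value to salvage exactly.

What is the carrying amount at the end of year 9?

Depreciable base = $298,664 − $39,000 = $259,664.
Year 1: DB = ⌊$298,664 × 200%/10⌋ = $59,732; SL = ⌊$259,664/10⌋ = $25,966 → take DB $59,732. Book value $238,932.
Year 2: DB = ⌊$238,932 × 200%/10⌋ = $47,786; SL = ⌊$199,932/9⌋ = $22,214 → take DB $47,786. Book value $191,146.
Year 3: DB = ⌊$191,146 × 200%/10⌋ = $38,229; SL = ⌊$152,146/8⌋ = $19,018 → take DB $38,229. Book value $152,917.
Year 4: DB = ⌊$152,917 × 200%/10⌋ = $30,583; SL = ⌊$113,917/7⌋ = $16,273 → take DB $30,583. Book value $122,334.
Year 5: DB = ⌊$122,334 × 200%/10⌋ = $24,466; SL = ⌊$83,334/6⌋ = $13,889 → take DB $24,466. Book value $97,868.
Year 6: DB = ⌊$97,868 × 200%/10⌋ = $19,573; SL = ⌊$58,868/5⌋ = $11,773 → take DB $19,573. Book value $78,295.
Year 7: DB = ⌊$78,295 × 200%/10⌋ = $15,659; SL = ⌊$39,295/4⌋ = $9,823 → take DB $15,659. Book value $62,636.
Year 8: DB = ⌊$62,636 × 200%/10⌋ = $12,527; SL = ⌊$23,636/3⌋ = $7,878 → take DB $12,527. Book value $50,109.
Year 9: DB = ⌊$50,109 × 200%/10⌋ = $10,021; SL = ⌊$11,109/2⌋ = $5,554 → take DB $10,021. Book value $40,088.

$40,088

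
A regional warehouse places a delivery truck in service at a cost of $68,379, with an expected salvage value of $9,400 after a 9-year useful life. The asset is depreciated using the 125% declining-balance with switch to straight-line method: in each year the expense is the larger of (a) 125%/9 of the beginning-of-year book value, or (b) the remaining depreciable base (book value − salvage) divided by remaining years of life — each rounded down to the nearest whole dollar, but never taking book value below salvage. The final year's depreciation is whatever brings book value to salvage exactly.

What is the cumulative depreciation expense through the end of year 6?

$42,059

Depreciable base = $68,379 − $9,400 = $58,979.
Year 1: DB = ⌊$68,379 × 125%/9⌋ = $9,497; SL = ⌊$58,979/9⌋ = $6,553 → take DB $9,497. Book value $58,882.
Year 2: DB = ⌊$58,882 × 125%/9⌋ = $8,178; SL = ⌊$49,482/8⌋ = $6,185 → take DB $8,178. Book value $50,704.
Year 3: DB = ⌊$50,704 × 125%/9⌋ = $7,042; SL = ⌊$41,304/7⌋ = $5,900 → take DB $7,042. Book value $43,662.
Year 4: DB = ⌊$43,662 × 125%/9⌋ = $6,064; SL = ⌊$34,262/6⌋ = $5,710 → take DB $6,064. Book value $37,598.
Year 5: DB = ⌊$37,598 × 125%/9⌋ = $5,221; SL = ⌊$28,198/5⌋ = $5,639 → take SL $5,639. Book value $31,959.
Year 6: DB = ⌊$31,959 × 125%/9⌋ = $4,438; SL = ⌊$22,559/4⌋ = $5,639 → take SL $5,639. Book value $26,320.
Accumulated through year 6 = $68,379 − $26,320 = $42,059.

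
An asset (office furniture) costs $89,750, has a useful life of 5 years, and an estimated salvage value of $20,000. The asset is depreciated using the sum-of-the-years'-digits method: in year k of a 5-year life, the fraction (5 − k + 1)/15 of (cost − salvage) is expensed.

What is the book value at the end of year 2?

Depreciable base = $89,750 − $20,000 = $69,750.
Sum of the years' digits = 5+4+3+2+1 = 15.
Year 1: $69,750 × 5/15 = $23,250. Book value $66,500.
Year 2: $69,750 × 4/15 = $18,600. Book value $47,900.

$47,900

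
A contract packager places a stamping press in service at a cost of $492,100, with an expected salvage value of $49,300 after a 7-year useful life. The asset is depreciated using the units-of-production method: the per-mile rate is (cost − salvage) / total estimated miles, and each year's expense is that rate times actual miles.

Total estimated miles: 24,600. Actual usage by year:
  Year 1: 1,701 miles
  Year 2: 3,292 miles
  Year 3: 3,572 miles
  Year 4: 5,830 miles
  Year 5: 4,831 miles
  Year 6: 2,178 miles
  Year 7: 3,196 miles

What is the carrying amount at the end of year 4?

$232,990

Depreciable base = $492,100 − $49,300 = $442,800.
Rate = $442,800 / 24,600 miles = $18 per mile.
Year 1: 1,701 × $18 = $30,618. Book value $461,482.
Year 2: 3,292 × $18 = $59,256. Book value $402,226.
Year 3: 3,572 × $18 = $64,296. Book value $337,930.
Year 4: 5,830 × $18 = $104,940. Book value $232,990.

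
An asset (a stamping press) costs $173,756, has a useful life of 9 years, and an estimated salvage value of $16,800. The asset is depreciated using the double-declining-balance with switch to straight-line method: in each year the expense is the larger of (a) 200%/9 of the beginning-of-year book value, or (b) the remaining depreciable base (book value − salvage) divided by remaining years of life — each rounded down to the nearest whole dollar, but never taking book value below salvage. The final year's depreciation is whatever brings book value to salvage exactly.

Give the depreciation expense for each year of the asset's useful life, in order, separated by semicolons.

$38,612; $30,032; $23,358; $18,167; $14,130; $10,990; $8,548; $6,648; $6,471

Depreciable base = $173,756 − $16,800 = $156,956.
Year 1: DB = ⌊$173,756 × 200%/9⌋ = $38,612; SL = ⌊$156,956/9⌋ = $17,439 → take DB $38,612. Book value $135,144.
Year 2: DB = ⌊$135,144 × 200%/9⌋ = $30,032; SL = ⌊$118,344/8⌋ = $14,793 → take DB $30,032. Book value $105,112.
Year 3: DB = ⌊$105,112 × 200%/9⌋ = $23,358; SL = ⌊$88,312/7⌋ = $12,616 → take DB $23,358. Book value $81,754.
Year 4: DB = ⌊$81,754 × 200%/9⌋ = $18,167; SL = ⌊$64,954/6⌋ = $10,825 → take DB $18,167. Book value $63,587.
Year 5: DB = ⌊$63,587 × 200%/9⌋ = $14,130; SL = ⌊$46,787/5⌋ = $9,357 → take DB $14,130. Book value $49,457.
Year 6: DB = ⌊$49,457 × 200%/9⌋ = $10,990; SL = ⌊$32,657/4⌋ = $8,164 → take DB $10,990. Book value $38,467.
Year 7: DB = ⌊$38,467 × 200%/9⌋ = $8,548; SL = ⌊$21,667/3⌋ = $7,222 → take DB $8,548. Book value $29,919.
Year 8: DB = ⌊$29,919 × 200%/9⌋ = $6,648; SL = ⌊$13,119/2⌋ = $6,559 → take DB $6,648. Book value $23,271.
Year 9 (final): $23,271 − $16,800 = $6,471. Book value $16,800.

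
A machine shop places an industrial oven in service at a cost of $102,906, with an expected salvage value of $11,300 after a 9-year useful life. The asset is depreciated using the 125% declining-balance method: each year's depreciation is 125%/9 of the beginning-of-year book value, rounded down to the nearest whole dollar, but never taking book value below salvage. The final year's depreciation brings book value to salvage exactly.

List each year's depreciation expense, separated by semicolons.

$14,292; $12,307; $10,598; $9,126; $7,858; $6,767; $5,827; $5,018; $19,813

Depreciable base = $102,906 − $11,300 = $91,606.
Year 1: ⌊$102,906 × 125%/9⌋ = $14,292. Book value $88,614.
Year 2: ⌊$88,614 × 125%/9⌋ = $12,307. Book value $76,307.
Year 3: ⌊$76,307 × 125%/9⌋ = $10,598. Book value $65,709.
Year 4: ⌊$65,709 × 125%/9⌋ = $9,126. Book value $56,583.
Year 5: ⌊$56,583 × 125%/9⌋ = $7,858. Book value $48,725.
Year 6: ⌊$48,725 × 125%/9⌋ = $6,767. Book value $41,958.
Year 7: ⌊$41,958 × 125%/9⌋ = $5,827. Book value $36,131.
Year 8: ⌊$36,131 × 125%/9⌋ = $5,018. Book value $31,113.
Year 9 (final): $31,113 − $11,300 = $19,813. Book value $11,300.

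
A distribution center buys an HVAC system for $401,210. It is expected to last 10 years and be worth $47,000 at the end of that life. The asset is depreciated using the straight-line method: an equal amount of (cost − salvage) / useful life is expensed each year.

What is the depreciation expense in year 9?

$35,421

Depreciable base = $401,210 − $47,000 = $354,210.
Annual expense = $354,210 / 10 = $35,421.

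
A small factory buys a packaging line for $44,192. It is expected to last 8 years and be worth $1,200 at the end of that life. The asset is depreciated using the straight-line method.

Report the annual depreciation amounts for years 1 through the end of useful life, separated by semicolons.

Depreciable base = $44,192 − $1,200 = $42,992.
Annual expense = $42,992 / 8 = $5,374.
End of year 1: book value $38,818.
End of year 2: book value $33,444.
End of year 3: book value $28,070.
End of year 4: book value $22,696.
End of year 5: book value $17,322.
End of year 6: book value $11,948.
End of year 7: book value $6,574.
End of year 8: book value $1,200.

$5,374; $5,374; $5,374; $5,374; $5,374; $5,374; $5,374; $5,374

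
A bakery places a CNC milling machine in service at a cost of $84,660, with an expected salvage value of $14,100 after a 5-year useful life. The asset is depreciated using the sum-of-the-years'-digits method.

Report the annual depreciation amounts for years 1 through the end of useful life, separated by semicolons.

$23,520; $18,816; $14,112; $9,408; $4,704

Depreciable base = $84,660 − $14,100 = $70,560.
Sum of the years' digits = 5+4+3+2+1 = 15.
Year 1: $70,560 × 5/15 = $23,520. Book value $61,140.
Year 2: $70,560 × 4/15 = $18,816. Book value $42,324.
Year 3: $70,560 × 3/15 = $14,112. Book value $28,212.
Year 4: $70,560 × 2/15 = $9,408. Book value $18,804.
Year 5: $70,560 × 1/15 = $4,704. Book value $14,100.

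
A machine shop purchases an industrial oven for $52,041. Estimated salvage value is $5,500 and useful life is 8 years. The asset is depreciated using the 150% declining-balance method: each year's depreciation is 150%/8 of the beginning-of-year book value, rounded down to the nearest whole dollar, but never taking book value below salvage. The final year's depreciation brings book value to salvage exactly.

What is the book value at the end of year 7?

$12,167

Depreciable base = $52,041 − $5,500 = $46,541.
Year 1: ⌊$52,041 × 150%/8⌋ = $9,757. Book value $42,284.
Year 2: ⌊$42,284 × 150%/8⌋ = $7,928. Book value $34,356.
Year 3: ⌊$34,356 × 150%/8⌋ = $6,441. Book value $27,915.
Year 4: ⌊$27,915 × 150%/8⌋ = $5,234. Book value $22,681.
Year 5: ⌊$22,681 × 150%/8⌋ = $4,252. Book value $18,429.
Year 6: ⌊$18,429 × 150%/8⌋ = $3,455. Book value $14,974.
Year 7: ⌊$14,974 × 150%/8⌋ = $2,807. Book value $12,167.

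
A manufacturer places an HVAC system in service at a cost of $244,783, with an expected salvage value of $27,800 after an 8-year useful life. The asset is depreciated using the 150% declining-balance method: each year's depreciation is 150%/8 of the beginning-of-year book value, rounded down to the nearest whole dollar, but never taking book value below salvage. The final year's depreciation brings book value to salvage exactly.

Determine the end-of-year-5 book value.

Depreciable base = $244,783 − $27,800 = $216,983.
Year 1: ⌊$244,783 × 150%/8⌋ = $45,896. Book value $198,887.
Year 2: ⌊$198,887 × 150%/8⌋ = $37,291. Book value $161,596.
Year 3: ⌊$161,596 × 150%/8⌋ = $30,299. Book value $131,297.
Year 4: ⌊$131,297 × 150%/8⌋ = $24,618. Book value $106,679.
Year 5: ⌊$106,679 × 150%/8⌋ = $20,002. Book value $86,677.

$86,677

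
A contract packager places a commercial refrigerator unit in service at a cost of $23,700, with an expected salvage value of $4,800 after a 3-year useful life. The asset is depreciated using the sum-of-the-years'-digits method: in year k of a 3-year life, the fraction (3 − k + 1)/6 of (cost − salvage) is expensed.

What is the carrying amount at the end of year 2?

$7,950

Depreciable base = $23,700 − $4,800 = $18,900.
Sum of the years' digits = 3+2+1 = 6.
Year 1: $18,900 × 3/6 = $9,450. Book value $14,250.
Year 2: $18,900 × 2/6 = $6,300. Book value $7,950.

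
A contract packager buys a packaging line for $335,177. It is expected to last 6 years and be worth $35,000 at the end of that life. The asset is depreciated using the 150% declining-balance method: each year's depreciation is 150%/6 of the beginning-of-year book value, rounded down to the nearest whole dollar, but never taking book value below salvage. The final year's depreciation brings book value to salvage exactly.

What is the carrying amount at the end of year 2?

$188,538

Depreciable base = $335,177 − $35,000 = $300,177.
Year 1: ⌊$335,177 × 150%/6⌋ = $83,794. Book value $251,383.
Year 2: ⌊$251,383 × 150%/6⌋ = $62,845. Book value $188,538.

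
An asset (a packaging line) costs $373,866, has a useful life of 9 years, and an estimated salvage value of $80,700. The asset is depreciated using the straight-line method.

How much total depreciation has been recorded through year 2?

Depreciable base = $373,866 − $80,700 = $293,166.
Annual expense = $293,166 / 9 = $32,574.
End of year 1: book value $341,292.
End of year 2: book value $308,718.
Accumulated through year 2 = $373,866 − $308,718 = $65,148.

$65,148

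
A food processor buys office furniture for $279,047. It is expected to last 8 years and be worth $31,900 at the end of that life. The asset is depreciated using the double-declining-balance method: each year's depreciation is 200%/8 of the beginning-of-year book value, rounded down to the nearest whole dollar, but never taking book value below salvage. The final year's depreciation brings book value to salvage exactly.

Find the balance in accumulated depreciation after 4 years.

$190,754

Depreciable base = $279,047 − $31,900 = $247,147.
Year 1: ⌊$279,047 × 200%/8⌋ = $69,761. Book value $209,286.
Year 2: ⌊$209,286 × 200%/8⌋ = $52,321. Book value $156,965.
Year 3: ⌊$156,965 × 200%/8⌋ = $39,241. Book value $117,724.
Year 4: ⌊$117,724 × 200%/8⌋ = $29,431. Book value $88,293.
Accumulated through year 4 = $279,047 − $88,293 = $190,754.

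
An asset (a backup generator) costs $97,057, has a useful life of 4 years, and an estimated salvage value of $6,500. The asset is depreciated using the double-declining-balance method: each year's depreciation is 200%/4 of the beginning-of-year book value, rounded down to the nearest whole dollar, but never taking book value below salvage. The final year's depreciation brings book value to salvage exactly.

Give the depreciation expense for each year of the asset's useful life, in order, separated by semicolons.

Depreciable base = $97,057 − $6,500 = $90,557.
Year 1: ⌊$97,057 × 200%/4⌋ = $48,528. Book value $48,529.
Year 2: ⌊$48,529 × 200%/4⌋ = $24,264. Book value $24,265.
Year 3: ⌊$24,265 × 200%/4⌋ = $12,132. Book value $12,133.
Year 4 (final): $12,133 − $6,500 = $5,633. Book value $6,500.

$48,528; $24,264; $12,132; $5,633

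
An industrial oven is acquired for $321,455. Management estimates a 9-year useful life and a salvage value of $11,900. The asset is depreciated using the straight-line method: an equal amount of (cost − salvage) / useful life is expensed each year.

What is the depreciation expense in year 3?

$34,395

Depreciable base = $321,455 − $11,900 = $309,555.
Annual expense = $309,555 / 9 = $34,395.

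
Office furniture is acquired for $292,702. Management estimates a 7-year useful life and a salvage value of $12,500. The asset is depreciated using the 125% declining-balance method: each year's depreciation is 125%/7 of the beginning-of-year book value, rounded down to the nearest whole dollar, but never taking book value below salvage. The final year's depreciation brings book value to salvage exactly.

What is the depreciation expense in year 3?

Depreciable base = $292,702 − $12,500 = $280,202.
Year 1: ⌊$292,702 × 125%/7⌋ = $52,268. Book value $240,434.
Year 2: ⌊$240,434 × 125%/7⌋ = $42,934. Book value $197,500.
Year 3: ⌊$197,500 × 125%/7⌋ = $35,267. Book value $162,233.

$35,267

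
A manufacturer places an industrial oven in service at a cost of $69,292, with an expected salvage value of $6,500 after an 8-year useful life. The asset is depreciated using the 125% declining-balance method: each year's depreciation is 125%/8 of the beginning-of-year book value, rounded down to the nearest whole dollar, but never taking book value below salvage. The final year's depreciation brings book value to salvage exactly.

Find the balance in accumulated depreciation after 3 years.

$27,668

Depreciable base = $69,292 − $6,500 = $62,792.
Year 1: ⌊$69,292 × 125%/8⌋ = $10,826. Book value $58,466.
Year 2: ⌊$58,466 × 125%/8⌋ = $9,135. Book value $49,331.
Year 3: ⌊$49,331 × 125%/8⌋ = $7,707. Book value $41,624.
Accumulated through year 3 = $69,292 − $41,624 = $27,668.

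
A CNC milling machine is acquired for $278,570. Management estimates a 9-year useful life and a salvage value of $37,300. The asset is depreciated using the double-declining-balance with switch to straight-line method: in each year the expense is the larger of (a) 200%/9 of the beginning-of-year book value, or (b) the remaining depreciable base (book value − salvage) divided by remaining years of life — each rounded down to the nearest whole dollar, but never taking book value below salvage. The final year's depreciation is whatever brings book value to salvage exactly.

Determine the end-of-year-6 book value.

$61,670

Depreciable base = $278,570 − $37,300 = $241,270.
Year 1: DB = ⌊$278,570 × 200%/9⌋ = $61,904; SL = ⌊$241,270/9⌋ = $26,807 → take DB $61,904. Book value $216,666.
Year 2: DB = ⌊$216,666 × 200%/9⌋ = $48,148; SL = ⌊$179,366/8⌋ = $22,420 → take DB $48,148. Book value $168,518.
Year 3: DB = ⌊$168,518 × 200%/9⌋ = $37,448; SL = ⌊$131,218/7⌋ = $18,745 → take DB $37,448. Book value $131,070.
Year 4: DB = ⌊$131,070 × 200%/9⌋ = $29,126; SL = ⌊$93,770/6⌋ = $15,628 → take DB $29,126. Book value $101,944.
Year 5: DB = ⌊$101,944 × 200%/9⌋ = $22,654; SL = ⌊$64,644/5⌋ = $12,928 → take DB $22,654. Book value $79,290.
Year 6: DB = ⌊$79,290 × 200%/9⌋ = $17,620; SL = ⌊$41,990/4⌋ = $10,497 → take DB $17,620. Book value $61,670.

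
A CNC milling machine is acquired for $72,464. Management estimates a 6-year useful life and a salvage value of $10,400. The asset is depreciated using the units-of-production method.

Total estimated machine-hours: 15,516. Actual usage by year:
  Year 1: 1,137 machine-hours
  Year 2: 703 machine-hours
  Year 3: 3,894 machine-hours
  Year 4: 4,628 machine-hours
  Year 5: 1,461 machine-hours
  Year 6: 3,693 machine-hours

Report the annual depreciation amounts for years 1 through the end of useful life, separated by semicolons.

Depreciable base = $72,464 − $10,400 = $62,064.
Rate = $62,064 / 15,516 machine-hours = $4 per machine-hour.
Year 1: 1,137 × $4 = $4,548. Book value $67,916.
Year 2: 703 × $4 = $2,812. Book value $65,104.
Year 3: 3,894 × $4 = $15,576. Book value $49,528.
Year 4: 4,628 × $4 = $18,512. Book value $31,016.
Year 5: 1,461 × $4 = $5,844. Book value $25,172.
Year 6: 3,693 × $4 = $14,772. Book value $10,400.

$4,548; $2,812; $15,576; $18,512; $5,844; $14,772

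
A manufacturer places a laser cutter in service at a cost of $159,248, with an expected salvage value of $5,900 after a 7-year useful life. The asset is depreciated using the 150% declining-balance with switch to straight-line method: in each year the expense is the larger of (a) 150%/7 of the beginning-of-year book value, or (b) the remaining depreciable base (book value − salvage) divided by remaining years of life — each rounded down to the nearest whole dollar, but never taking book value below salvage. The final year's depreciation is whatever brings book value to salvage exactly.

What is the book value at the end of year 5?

Depreciable base = $159,248 − $5,900 = $153,348.
Year 1: DB = ⌊$159,248 × 150%/7⌋ = $34,124; SL = ⌊$153,348/7⌋ = $21,906 → take DB $34,124. Book value $125,124.
Year 2: DB = ⌊$125,124 × 150%/7⌋ = $26,812; SL = ⌊$119,224/6⌋ = $19,870 → take DB $26,812. Book value $98,312.
Year 3: DB = ⌊$98,312 × 150%/7⌋ = $21,066; SL = ⌊$92,412/5⌋ = $18,482 → take DB $21,066. Book value $77,246.
Year 4: DB = ⌊$77,246 × 150%/7⌋ = $16,552; SL = ⌊$71,346/4⌋ = $17,836 → take SL $17,836. Book value $59,410.
Year 5: DB = ⌊$59,410 × 150%/7⌋ = $12,730; SL = ⌊$53,510/3⌋ = $17,836 → take SL $17,836. Book value $41,574.

$41,574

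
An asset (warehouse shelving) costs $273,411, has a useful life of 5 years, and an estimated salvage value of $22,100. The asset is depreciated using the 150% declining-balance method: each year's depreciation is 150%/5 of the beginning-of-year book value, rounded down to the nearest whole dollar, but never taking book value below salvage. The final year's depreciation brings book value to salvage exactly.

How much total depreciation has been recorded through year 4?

Depreciable base = $273,411 − $22,100 = $251,311.
Year 1: ⌊$273,411 × 150%/5⌋ = $82,023. Book value $191,388.
Year 2: ⌊$191,388 × 150%/5⌋ = $57,416. Book value $133,972.
Year 3: ⌊$133,972 × 150%/5⌋ = $40,191. Book value $93,781.
Year 4: ⌊$93,781 × 150%/5⌋ = $28,134. Book value $65,647.
Accumulated through year 4 = $273,411 − $65,647 = $207,764.

$207,764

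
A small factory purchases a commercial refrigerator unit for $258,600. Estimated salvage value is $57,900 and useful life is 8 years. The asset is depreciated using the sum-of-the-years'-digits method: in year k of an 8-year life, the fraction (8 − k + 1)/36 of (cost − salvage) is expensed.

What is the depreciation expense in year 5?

$22,300

Depreciable base = $258,600 − $57,900 = $200,700.
Sum of the years' digits = 8+7+6+5+4+3+2+1 = 36.
Year 1: $200,700 × 8/36 = $44,600. Book value $214,000.
Year 2: $200,700 × 7/36 = $39,025. Book value $174,975.
Year 3: $200,700 × 6/36 = $33,450. Book value $141,525.
Year 4: $200,700 × 5/36 = $27,875. Book value $113,650.
Year 5: $200,700 × 4/36 = $22,300. Book value $91,350.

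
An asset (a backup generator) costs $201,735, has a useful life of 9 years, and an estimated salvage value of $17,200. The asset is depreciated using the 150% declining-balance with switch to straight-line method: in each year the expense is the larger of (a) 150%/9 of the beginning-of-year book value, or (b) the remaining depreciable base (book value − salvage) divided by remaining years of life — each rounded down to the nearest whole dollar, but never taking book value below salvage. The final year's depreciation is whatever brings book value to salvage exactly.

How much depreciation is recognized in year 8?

Depreciable base = $201,735 − $17,200 = $184,535.
Year 1: DB = ⌊$201,735 × 150%/9⌋ = $33,622; SL = ⌊$184,535/9⌋ = $20,503 → take DB $33,622. Book value $168,113.
Year 2: DB = ⌊$168,113 × 150%/9⌋ = $28,018; SL = ⌊$150,913/8⌋ = $18,864 → take DB $28,018. Book value $140,095.
Year 3: DB = ⌊$140,095 × 150%/9⌋ = $23,349; SL = ⌊$122,895/7⌋ = $17,556 → take DB $23,349. Book value $116,746.
Year 4: DB = ⌊$116,746 × 150%/9⌋ = $19,457; SL = ⌊$99,546/6⌋ = $16,591 → take DB $19,457. Book value $97,289.
Year 5: DB = ⌊$97,289 × 150%/9⌋ = $16,214; SL = ⌊$80,089/5⌋ = $16,017 → take DB $16,214. Book value $81,075.
Year 6: DB = ⌊$81,075 × 150%/9⌋ = $13,512; SL = ⌊$63,875/4⌋ = $15,968 → take SL $15,968. Book value $65,107.
Year 7: DB = ⌊$65,107 × 150%/9⌋ = $10,851; SL = ⌊$47,907/3⌋ = $15,969 → take SL $15,969. Book value $49,138.
Year 8: DB = ⌊$49,138 × 150%/9⌋ = $8,189; SL = ⌊$31,938/2⌋ = $15,969 → take SL $15,969. Book value $33,169.

$15,969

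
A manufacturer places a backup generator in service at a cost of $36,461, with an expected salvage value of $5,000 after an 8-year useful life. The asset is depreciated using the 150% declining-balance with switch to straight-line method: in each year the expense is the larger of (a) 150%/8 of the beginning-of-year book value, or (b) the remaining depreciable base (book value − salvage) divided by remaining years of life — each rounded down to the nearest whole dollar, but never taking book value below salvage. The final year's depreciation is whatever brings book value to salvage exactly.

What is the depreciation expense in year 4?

Depreciable base = $36,461 − $5,000 = $31,461.
Year 1: DB = ⌊$36,461 × 150%/8⌋ = $6,836; SL = ⌊$31,461/8⌋ = $3,932 → take DB $6,836. Book value $29,625.
Year 2: DB = ⌊$29,625 × 150%/8⌋ = $5,554; SL = ⌊$24,625/7⌋ = $3,517 → take DB $5,554. Book value $24,071.
Year 3: DB = ⌊$24,071 × 150%/8⌋ = $4,513; SL = ⌊$19,071/6⌋ = $3,178 → take DB $4,513. Book value $19,558.
Year 4: DB = ⌊$19,558 × 150%/8⌋ = $3,667; SL = ⌊$14,558/5⌋ = $2,911 → take DB $3,667. Book value $15,891.

$3,667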